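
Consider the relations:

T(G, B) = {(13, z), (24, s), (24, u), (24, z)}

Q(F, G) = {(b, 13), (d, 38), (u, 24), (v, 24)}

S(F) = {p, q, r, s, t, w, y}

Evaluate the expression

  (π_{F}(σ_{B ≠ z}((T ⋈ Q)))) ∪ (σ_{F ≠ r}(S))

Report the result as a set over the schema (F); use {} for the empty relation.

Joining T and Q on G yields {(13, z, b), (24, s, u), (24, s, v), (24, u, u), (24, u, v), (24, z, u), (24, z, v)}.
Apply σ_{B ≠ z}; surviving tuples: {(24, s, u), (24, s, v), (24, u, u), (24, u, v)}
π_{F} gives {u, v} (2 duplicate(s) eliminated).
Apply σ_{F ≠ r}; surviving tuples: {p, q, s, t, w, y}
Union: {u, v} with {p, q, s, t, w, y} → {p, q, s, t, u, v, w, y}

{p, q, s, t, u, v, w, y}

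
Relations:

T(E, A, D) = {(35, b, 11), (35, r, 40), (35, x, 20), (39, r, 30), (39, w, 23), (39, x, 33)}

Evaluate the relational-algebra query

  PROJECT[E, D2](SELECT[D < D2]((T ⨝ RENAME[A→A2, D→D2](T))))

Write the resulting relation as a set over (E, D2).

ρ[A→A2, D→D2]: schema becomes (E, A2, D2); tuples unchanged.
T ⋈ RENAME[A→A2, D→D2](T) (natural join on E): {(35, b, 11, b, 11), (35, b, 11, r, 40), (35, b, 11, x, 20), (35, r, 40, b, 11), (35, r, 40, r, 40), (35, r, 40, x, 20), (35, x, 20, b, 11), (35, x, 20, r, 40), (35, x, 20, x, 20), (39, r, 30, r, 30), (39, r, 30, w, 23), (39, r, 30, x, 33), (39, w, 23, r, 30), (39, w, 23, w, 23), (39, w, 23, x, 33), (39, x, 33, r, 30), (39, x, 33, w, 23), (39, x, 33, x, 33)}
Apply σ_{D < D2}; surviving tuples: {(35, b, 11, r, 40), (35, b, 11, x, 20), (35, x, 20, r, 40), (39, r, 30, x, 33), (39, w, 23, r, 30), (39, w, 23, x, 33)}
π[E, D2]: project onto (E, D2) (2 duplicate(s) eliminated) → {(35, 20), (35, 40), (39, 30), (39, 33)}

{(35, 20), (35, 40), (39, 30), (39, 33)}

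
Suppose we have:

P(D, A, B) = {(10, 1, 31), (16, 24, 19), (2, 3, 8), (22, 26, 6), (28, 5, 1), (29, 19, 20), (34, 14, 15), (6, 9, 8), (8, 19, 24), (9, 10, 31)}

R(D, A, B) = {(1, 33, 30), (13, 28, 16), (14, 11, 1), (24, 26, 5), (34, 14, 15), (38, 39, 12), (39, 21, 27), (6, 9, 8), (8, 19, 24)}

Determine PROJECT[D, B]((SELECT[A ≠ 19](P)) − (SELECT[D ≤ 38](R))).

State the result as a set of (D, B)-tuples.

{(10, 31), (16, 19), (2, 8), (22, 6), (28, 1), (9, 31)}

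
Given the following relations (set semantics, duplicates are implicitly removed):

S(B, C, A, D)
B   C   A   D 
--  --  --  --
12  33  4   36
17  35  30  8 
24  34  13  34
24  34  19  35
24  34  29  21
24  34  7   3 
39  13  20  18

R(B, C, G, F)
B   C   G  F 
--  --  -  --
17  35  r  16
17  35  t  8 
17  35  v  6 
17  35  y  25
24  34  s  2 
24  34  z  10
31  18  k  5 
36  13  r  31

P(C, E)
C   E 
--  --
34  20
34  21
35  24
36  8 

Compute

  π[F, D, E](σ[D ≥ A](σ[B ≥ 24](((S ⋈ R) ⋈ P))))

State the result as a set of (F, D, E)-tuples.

{(10, 34, 20), (10, 34, 21), (10, 35, 20), (10, 35, 21), (2, 34, 20), (2, 34, 21), (2, 35, 20), (2, 35, 21)}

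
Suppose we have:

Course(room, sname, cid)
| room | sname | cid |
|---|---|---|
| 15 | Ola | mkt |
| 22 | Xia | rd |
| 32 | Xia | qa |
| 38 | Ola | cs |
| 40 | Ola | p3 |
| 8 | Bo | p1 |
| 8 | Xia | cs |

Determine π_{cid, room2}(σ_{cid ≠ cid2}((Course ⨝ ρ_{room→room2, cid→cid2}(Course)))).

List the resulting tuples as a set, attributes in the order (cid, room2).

{(cs, 15), (cs, 22), (cs, 32), (cs, 40), (mkt, 38), (mkt, 40), (p3, 15), (p3, 38), (qa, 22), (qa, 8), (rd, 32), (rd, 8)}

ρ[room→room2, cid→cid2]: schema becomes (room2, sname, cid2); tuples unchanged.
Course ⋈ ρ_{room→room2, cid→cid2}(Course) (natural join on sname): {(15, Ola, mkt, 15, mkt), (15, Ola, mkt, 38, cs), (15, Ola, mkt, 40, p3), (22, Xia, rd, 22, rd), (22, Xia, rd, 32, qa), (22, Xia, rd, 8, cs), (32, Xia, qa, 22, rd), (32, Xia, qa, 32, qa), (32, Xia, qa, 8, cs), (38, Ola, cs, 15, mkt), (38, Ola, cs, 38, cs), (38, Ola, cs, 40, p3), (40, Ola, p3, 15, mkt), (40, Ola, p3, 38, cs), (40, Ola, p3, 40, p3), (8, Bo, p1, 8, p1), (8, Xia, cs, 22, rd), (8, Xia, cs, 32, qa), (8, Xia, cs, 8, cs)}
Selection cid ≠ cid2: {(15, Ola, mkt, 38, cs), (15, Ola, mkt, 40, p3), (22, Xia, rd, 32, qa), (22, Xia, rd, 8, cs), (32, Xia, qa, 22, rd), (32, Xia, qa, 8, cs), (38, Ola, cs, 15, mkt), (38, Ola, cs, 40, p3), (40, Ola, p3, 15, mkt), (40, Ola, p3, 38, cs), (8, Xia, cs, 22, rd), (8, Xia, cs, 32, qa)}
π_{cid, room2} gives {(cs, 15), (cs, 22), (cs, 32), (cs, 40), (mkt, 38), (mkt, 40), (p3, 15), (p3, 38), (qa, 22), (qa, 8), (rd, 32), (rd, 8)}.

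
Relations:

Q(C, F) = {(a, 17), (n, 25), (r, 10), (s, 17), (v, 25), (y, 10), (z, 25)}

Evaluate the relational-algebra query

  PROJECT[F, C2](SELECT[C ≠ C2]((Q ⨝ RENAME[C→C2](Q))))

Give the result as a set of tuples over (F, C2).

{(10, r), (10, y), (17, a), (17, s), (25, n), (25, v), (25, z)}

ρ[C→C2]: schema becomes (C2, F); tuples unchanged.
Joining Q and RENAME[C→C2](Q) on F yields {(a, 17, a), (a, 17, s), (n, 25, n), (n, 25, v), (n, 25, z), (r, 10, r), (r, 10, y), (s, 17, a), (s, 17, s), (v, 25, n), (v, 25, v), (v, 25, z), (y, 10, r), (y, 10, y), (z, 25, n), (z, 25, v), (z, 25, z)}.
Selection C ≠ C2: {(a, 17, s), (n, 25, v), (n, 25, z), (r, 10, y), (s, 17, a), (v, 25, n), (v, 25, z), (y, 10, r), (z, 25, n), (z, 25, v)}
π_{F, C2} gives {(10, r), (10, y), (17, a), (17, s), (25, n), (25, v), (25, z)} (3 duplicate(s) eliminated).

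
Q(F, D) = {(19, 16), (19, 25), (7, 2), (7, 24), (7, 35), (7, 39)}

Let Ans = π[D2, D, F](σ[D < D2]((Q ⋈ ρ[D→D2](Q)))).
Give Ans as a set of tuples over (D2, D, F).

{(24, 2, 7), (25, 16, 19), (35, 2, 7), (35, 24, 7), (39, 2, 7), (39, 24, 7), (39, 35, 7)}

ρ[D→D2]: schema becomes (F, D2); tuples unchanged.
Q ⋈ ρ[D→D2](Q) (natural join on F): {(19, 16, 16), (19, 16, 25), (19, 25, 16), (19, 25, 25), (7, 2, 2), (7, 2, 24), (7, 2, 35), (7, 2, 39), (7, 24, 2), (7, 24, 24), (7, 24, 35), (7, 24, 39), (7, 35, 2), (7, 35, 24), (7, 35, 35), (7, 35, 39), (7, 39, 2), (7, 39, 24), (7, 39, 35), (7, 39, 39)}
Filtering on D < D2 leaves {(19, 16, 25), (7, 2, 24), (7, 2, 35), (7, 2, 39), (7, 24, 35), (7, 24, 39), (7, 35, 39)}.
π[D2, D, F]: project onto (D2, D, F) → {(24, 2, 7), (25, 16, 19), (35, 2, 7), (35, 24, 7), (39, 2, 7), (39, 24, 7), (39, 35, 7)}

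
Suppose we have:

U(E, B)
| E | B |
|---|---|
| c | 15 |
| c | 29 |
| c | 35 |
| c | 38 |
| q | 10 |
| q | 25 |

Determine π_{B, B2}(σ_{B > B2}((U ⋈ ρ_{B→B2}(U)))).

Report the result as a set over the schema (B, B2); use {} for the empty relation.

ρ[B→B2]: schema becomes (E, B2); tuples unchanged.
U ⋈ ρ_{B→B2}(U) (natural join on E): {(c, 15, 15), (c, 15, 29), (c, 15, 35), (c, 15, 38), (c, 29, 15), (c, 29, 29), (c, 29, 35), (c, 29, 38), (c, 35, 15), (c, 35, 29), (c, 35, 35), (c, 35, 38), (c, 38, 15), (c, 38, 29), (c, 38, 35), (c, 38, 38), (q, 10, 10), (q, 10, 25), (q, 25, 10), (q, 25, 25)}
Selection B > B2: {(c, 29, 15), (c, 35, 15), (c, 35, 29), (c, 38, 15), (c, 38, 29), (c, 38, 35), (q, 25, 10)}
π_{B, B2} gives {(25, 10), (29, 15), (35, 15), (35, 29), (38, 15), (38, 29), (38, 35)}.

{(25, 10), (29, 15), (35, 15), (35, 29), (38, 15), (38, 29), (38, 35)}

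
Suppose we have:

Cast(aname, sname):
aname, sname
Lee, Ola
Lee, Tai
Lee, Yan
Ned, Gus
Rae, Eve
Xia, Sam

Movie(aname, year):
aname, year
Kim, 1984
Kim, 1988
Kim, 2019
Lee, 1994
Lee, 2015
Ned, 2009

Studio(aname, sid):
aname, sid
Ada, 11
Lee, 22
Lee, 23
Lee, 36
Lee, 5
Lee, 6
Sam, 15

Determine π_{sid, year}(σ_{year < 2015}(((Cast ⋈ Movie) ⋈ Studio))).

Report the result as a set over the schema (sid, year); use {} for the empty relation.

{(22, 1994), (23, 1994), (36, 1994), (5, 1994), (6, 1994)}

Natural join on aname: {(Lee, Ola, 1994), (Lee, Ola, 2015), (Lee, Tai, 1994), (Lee, Tai, 2015), (Lee, Yan, 1994), (Lee, Yan, 2015), (Ned, Gus, 2009)}
Natural join on aname: {(Lee, Ola, 1994, 22), (Lee, Ola, 1994, 23), (Lee, Ola, 1994, 36), (Lee, Ola, 1994, 5), (Lee, Ola, 1994, 6), (Lee, Ola, 2015, 22), (Lee, Ola, 2015, 23), (Lee, Ola, 2015, 36), (Lee, Ola, 2015, 5), (Lee, Ola, 2015, 6), (Lee, Tai, 1994, 22), (Lee, Tai, 1994, 23), (Lee, Tai, 1994, 36), (Lee, Tai, 1994, 5), (Lee, Tai, 1994, 6), (Lee, Tai, 2015, 22), (Lee, Tai, 2015, 23), (Lee, Tai, 2015, 36), (Lee, Tai, 2015, 5), (Lee, Tai, 2015, 6), (Lee, Yan, 1994, 22), (Lee, Yan, 1994, 23), (Lee, Yan, 1994, 36), (Lee, Yan, 1994, 5), (Lee, Yan, 1994, 6), (Lee, Yan, 2015, 22), (Lee, Yan, 2015, 23), (Lee, Yan, 2015, 36), (Lee, Yan, 2015, 5), (Lee, Yan, 2015, 6)}
σ[year < 2015]: keep tuples satisfying year < 2015 → {(Lee, Ola, 1994, 22), (Lee, Ola, 1994, 23), (Lee, Ola, 1994, 36), (Lee, Ola, 1994, 5), (Lee, Ola, 1994, 6), (Lee, Tai, 1994, 22), (Lee, Tai, 1994, 23), (Lee, Tai, 1994, 36), (Lee, Tai, 1994, 5), (Lee, Tai, 1994, 6), (Lee, Yan, 1994, 22), (Lee, Yan, 1994, 23), (Lee, Yan, 1994, 36), (Lee, Yan, 1994, 5), (Lee, Yan, 1994, 6)}
π_{sid, year} gives {(22, 1994), (23, 1994), (36, 1994), (5, 1994), (6, 1994)} (10 duplicate(s) eliminated).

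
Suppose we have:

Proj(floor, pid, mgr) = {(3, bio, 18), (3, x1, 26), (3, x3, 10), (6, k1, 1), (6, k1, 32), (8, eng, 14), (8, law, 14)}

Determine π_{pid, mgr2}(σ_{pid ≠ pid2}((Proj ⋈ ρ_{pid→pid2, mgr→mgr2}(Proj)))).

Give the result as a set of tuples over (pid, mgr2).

{(bio, 10), (bio, 26), (eng, 14), (law, 14), (x1, 10), (x1, 18), (x3, 18), (x3, 26)}

ρ[pid→pid2, mgr→mgr2]: schema becomes (floor, pid2, mgr2); tuples unchanged.
Joining Proj and ρ_{pid→pid2, mgr→mgr2}(Proj) on floor yields {(3, bio, 18, bio, 18), (3, bio, 18, x1, 26), (3, bio, 18, x3, 10), (3, x1, 26, bio, 18), (3, x1, 26, x1, 26), (3, x1, 26, x3, 10), (3, x3, 10, bio, 18), (3, x3, 10, x1, 26), (3, x3, 10, x3, 10), (6, k1, 1, k1, 1), (6, k1, 1, k1, 32), (6, k1, 32, k1, 1), (6, k1, 32, k1, 32), (8, eng, 14, eng, 14), (8, eng, 14, law, 14), (8, law, 14, eng, 14), (8, law, 14, law, 14)}.
σ[pid ≠ pid2]: keep tuples satisfying pid ≠ pid2 → {(3, bio, 18, x1, 26), (3, bio, 18, x3, 10), (3, x1, 26, bio, 18), (3, x1, 26, x3, 10), (3, x3, 10, bio, 18), (3, x3, 10, x1, 26), (8, eng, 14, law, 14), (8, law, 14, eng, 14)}
Projecting to pid, mgr2: {(bio, 10), (bio, 26), (eng, 14), (law, 14), (x1, 10), (x1, 18), (x3, 18), (x3, 26)}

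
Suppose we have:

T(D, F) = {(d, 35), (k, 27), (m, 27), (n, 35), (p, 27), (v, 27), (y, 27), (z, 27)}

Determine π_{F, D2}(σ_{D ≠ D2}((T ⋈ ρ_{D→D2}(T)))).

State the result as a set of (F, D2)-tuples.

ρ[D→D2]: schema becomes (D2, F); tuples unchanged.
Joining T and ρ_{D→D2}(T) on F yields {(d, 35, d), (d, 35, n), (k, 27, k), (k, 27, m), (k, 27, p), (k, 27, v), (k, 27, y), (k, 27, z), (m, 27, k), (m, 27, m), (m, 27, p), (m, 27, v), (m, 27, y), (m, 27, z), (n, 35, d), (n, 35, n), (p, 27, k), (p, 27, m), (p, 27, p), (p, 27, v), (p, 27, y), (p, 27, z), (v, 27, k), (v, 27, m), (v, 27, p), (v, 27, v), (v, 27, y), (v, 27, z), (y, 27, k), (y, 27, m), (y, 27, p), (y, 27, v), (y, 27, y), (y, 27, z), (z, 27, k), (z, 27, m), (z, 27, p), (z, 27, v), (z, 27, y), (z, 27, z)}.
σ[D ≠ D2]: keep tuples satisfying D ≠ D2 → {(d, 35, n), (k, 27, m), (k, 27, p), (k, 27, v), (k, 27, y), (k, 27, z), (m, 27, k), (m, 27, p), (m, 27, v), (m, 27, y), (m, 27, z), (n, 35, d), (p, 27, k), (p, 27, m), (p, 27, v), (p, 27, y), (p, 27, z), (v, 27, k), (v, 27, m), (v, 27, p), (v, 27, y), (v, 27, z), (y, 27, k), (y, 27, m), (y, 27, p), (y, 27, v), (y, 27, z), (z, 27, k), (z, 27, m), (z, 27, p), (z, 27, v), (z, 27, y)}
Keep only column(s) F, D2 (24 duplicate(s) eliminated): {(27, k), (27, m), (27, p), (27, v), (27, y), (27, z), (35, d), (35, n)}

{(27, k), (27, m), (27, p), (27, v), (27, y), (27, z), (35, d), (35, n)}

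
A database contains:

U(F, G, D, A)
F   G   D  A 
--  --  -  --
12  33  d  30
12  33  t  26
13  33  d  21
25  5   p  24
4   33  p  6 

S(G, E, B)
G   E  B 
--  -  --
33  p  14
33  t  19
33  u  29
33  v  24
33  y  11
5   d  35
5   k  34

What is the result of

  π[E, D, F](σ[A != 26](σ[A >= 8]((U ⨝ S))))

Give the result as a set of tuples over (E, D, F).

{(d, p, 25), (k, p, 25), (p, d, 12), (p, d, 13), (t, d, 12), (t, d, 13), (u, d, 12), (u, d, 13), (v, d, 12), (v, d, 13), (y, d, 12), (y, d, 13)}

U ⋈ S (natural join on G): {(12, 33, d, 30, p, 14), (12, 33, d, 30, t, 19), (12, 33, d, 30, u, 29), (12, 33, d, 30, v, 24), (12, 33, d, 30, y, 11), (12, 33, t, 26, p, 14), (12, 33, t, 26, t, 19), (12, 33, t, 26, u, 29), (12, 33, t, 26, v, 24), (12, 33, t, 26, y, 11), (13, 33, d, 21, p, 14), (13, 33, d, 21, t, 19), (13, 33, d, 21, u, 29), (13, 33, d, 21, v, 24), (13, 33, d, 21, y, 11), (25, 5, p, 24, d, 35), (25, 5, p, 24, k, 34), (4, 33, p, 6, p, 14), (4, 33, p, 6, t, 19), (4, 33, p, 6, u, 29), (4, 33, p, 6, v, 24), (4, 33, p, 6, y, 11)}
Selection A >= 8: {(12, 33, d, 30, p, 14), (12, 33, d, 30, t, 19), (12, 33, d, 30, u, 29), (12, 33, d, 30, v, 24), (12, 33, d, 30, y, 11), (12, 33, t, 26, p, 14), (12, 33, t, 26, t, 19), (12, 33, t, 26, u, 29), (12, 33, t, 26, v, 24), (12, 33, t, 26, y, 11), (13, 33, d, 21, p, 14), (13, 33, d, 21, t, 19), (13, 33, d, 21, u, 29), (13, 33, d, 21, v, 24), (13, 33, d, 21, y, 11), (25, 5, p, 24, d, 35), (25, 5, p, 24, k, 34)}
Selection A != 26: {(12, 33, d, 30, p, 14), (12, 33, d, 30, t, 19), (12, 33, d, 30, u, 29), (12, 33, d, 30, v, 24), (12, 33, d, 30, y, 11), (13, 33, d, 21, p, 14), (13, 33, d, 21, t, 19), (13, 33, d, 21, u, 29), (13, 33, d, 21, v, 24), (13, 33, d, 21, y, 11), (25, 5, p, 24, d, 35), (25, 5, p, 24, k, 34)}
Projecting to E, D, F: {(d, p, 25), (k, p, 25), (p, d, 12), (p, d, 13), (t, d, 12), (t, d, 13), (u, d, 12), (u, d, 13), (v, d, 12), (v, d, 13), (y, d, 12), (y, d, 13)}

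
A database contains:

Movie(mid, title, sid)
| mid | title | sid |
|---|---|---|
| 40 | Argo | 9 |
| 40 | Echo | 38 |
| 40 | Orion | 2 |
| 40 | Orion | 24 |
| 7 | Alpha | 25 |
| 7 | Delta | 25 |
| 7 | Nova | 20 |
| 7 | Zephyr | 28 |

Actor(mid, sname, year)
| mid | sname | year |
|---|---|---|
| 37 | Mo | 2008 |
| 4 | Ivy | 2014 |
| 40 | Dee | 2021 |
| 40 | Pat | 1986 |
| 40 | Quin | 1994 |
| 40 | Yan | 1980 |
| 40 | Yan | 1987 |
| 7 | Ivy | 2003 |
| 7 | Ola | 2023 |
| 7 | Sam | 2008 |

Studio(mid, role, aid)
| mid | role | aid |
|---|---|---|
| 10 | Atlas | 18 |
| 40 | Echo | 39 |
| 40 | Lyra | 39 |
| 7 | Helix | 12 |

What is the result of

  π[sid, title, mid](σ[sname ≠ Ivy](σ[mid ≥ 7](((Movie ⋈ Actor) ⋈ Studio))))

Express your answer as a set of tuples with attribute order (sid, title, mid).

{(2, Orion, 40), (20, Nova, 7), (24, Orion, 40), (25, Alpha, 7), (25, Delta, 7), (28, Zephyr, 7), (38, Echo, 40), (9, Argo, 40)}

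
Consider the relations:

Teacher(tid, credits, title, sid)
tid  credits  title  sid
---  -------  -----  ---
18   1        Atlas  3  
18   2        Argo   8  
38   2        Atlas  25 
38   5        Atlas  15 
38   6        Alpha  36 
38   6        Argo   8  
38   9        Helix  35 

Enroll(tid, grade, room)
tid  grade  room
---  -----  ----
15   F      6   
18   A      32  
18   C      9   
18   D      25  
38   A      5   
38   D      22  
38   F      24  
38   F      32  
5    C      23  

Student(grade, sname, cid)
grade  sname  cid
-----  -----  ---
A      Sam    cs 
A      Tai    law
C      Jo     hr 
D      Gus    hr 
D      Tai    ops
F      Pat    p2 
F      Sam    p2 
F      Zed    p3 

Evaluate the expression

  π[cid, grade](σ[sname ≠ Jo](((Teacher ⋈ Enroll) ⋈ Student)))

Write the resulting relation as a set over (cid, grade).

{(cs, A), (hr, D), (law, A), (ops, D), (p2, F), (p3, F)}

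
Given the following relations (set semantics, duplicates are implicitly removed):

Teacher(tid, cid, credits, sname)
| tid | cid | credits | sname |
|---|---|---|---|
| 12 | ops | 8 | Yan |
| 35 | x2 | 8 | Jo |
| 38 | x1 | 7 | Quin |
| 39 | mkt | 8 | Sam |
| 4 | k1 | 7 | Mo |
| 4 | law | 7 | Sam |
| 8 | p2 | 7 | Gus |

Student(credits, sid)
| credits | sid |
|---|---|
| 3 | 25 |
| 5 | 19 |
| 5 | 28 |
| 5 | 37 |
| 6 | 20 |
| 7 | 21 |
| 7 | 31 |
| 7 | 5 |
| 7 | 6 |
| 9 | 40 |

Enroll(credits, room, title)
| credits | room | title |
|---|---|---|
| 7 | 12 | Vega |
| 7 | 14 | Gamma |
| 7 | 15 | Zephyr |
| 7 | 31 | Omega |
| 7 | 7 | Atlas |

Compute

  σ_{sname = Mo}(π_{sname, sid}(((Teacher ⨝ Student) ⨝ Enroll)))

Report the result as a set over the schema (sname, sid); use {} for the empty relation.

Natural join on credits: {(38, x1, 7, Quin, 21), (38, x1, 7, Quin, 31), (38, x1, 7, Quin, 5), (38, x1, 7, Quin, 6), (4, k1, 7, Mo, 21), (4, k1, 7, Mo, 31), (4, k1, 7, Mo, 5), (4, k1, 7, Mo, 6), (4, law, 7, Sam, 21), (4, law, 7, Sam, 31), (4, law, 7, Sam, 5), (4, law, 7, Sam, 6), (8, p2, 7, Gus, 21), (8, p2, 7, Gus, 31), (8, p2, 7, Gus, 5), (8, p2, 7, Gus, 6)}
Natural join on credits: {(38, x1, 7, Quin, 21, 12, Vega), (38, x1, 7, Quin, 21, 14, Gamma), (38, x1, 7, Quin, 21, 15, Zephyr), (38, x1, 7, Quin, 21, 31, Omega), (38, x1, 7, Quin, 21, 7, Atlas), (38, x1, 7, Quin, 31, 12, Vega), (38, x1, 7, Quin, 31, 14, Gamma), (38, x1, 7, Quin, 31, 15, Zephyr), (38, x1, 7, Quin, 31, 31, Omega), (38, x1, 7, Quin, 31, 7, Atlas), (38, x1, 7, Quin, 5, 12, Vega), (38, x1, 7, Quin, 5, 14, Gamma), (38, x1, 7, Quin, 5, 15, Zephyr), (38, x1, 7, Quin, 5, 31, Omega), (38, x1, 7, Quin, 5, 7, Atlas), (38, x1, 7, Quin, 6, 12, Vega), (38, x1, 7, Quin, 6, 14, Gamma), (38, x1, 7, Quin, 6, 15, Zephyr), (38, x1, 7, Quin, 6, 31, Omega), (38, x1, 7, Quin, 6, 7, Atlas), (4, k1, 7, Mo, 21, 12, Vega), (4, k1, 7, Mo, 21, 14, Gamma), (4, k1, 7, Mo, 21, 15, Zephyr), (4, k1, 7, Mo, 21, 31, Omega), (4, k1, 7, Mo, 21, 7, Atlas), (4, k1, 7, Mo, 31, 12, Vega), (4, k1, 7, Mo, 31, 14, Gamma), (4, k1, 7, Mo, 31, 15, Zephyr), (4, k1, 7, Mo, 31, 31, Omega), (4, k1, 7, Mo, 31, 7, Atlas), (4, k1, 7, Mo, 5, 12, Vega), (4, k1, 7, Mo, 5, 14, Gamma), (4, k1, 7, Mo, 5, 15, Zephyr), (4, k1, 7, Mo, 5, 31, Omega), (4, k1, 7, Mo, 5, 7, Atlas), (4, k1, 7, Mo, 6, 12, Vega), (4, k1, 7, Mo, 6, 14, Gamma), (4, k1, 7, Mo, 6, 15, Zephyr), (4, k1, 7, Mo, 6, 31, Omega), (4, k1, 7, Mo, 6, 7, Atlas), (4, law, 7, Sam, 21, 12, Vega), (4, law, 7, Sam, 21, 14, Gamma), (4, law, 7, Sam, 21, 15, Zephyr), (4, law, 7, Sam, 21, 31, Omega), (4, law, 7, Sam, 21, 7, Atlas), (4, law, 7, Sam, 31, 12, Vega), (4, law, 7, Sam, 31, 14, Gamma), (4, law, 7, Sam, 31, 15, Zephyr), (4, law, 7, Sam, 31, 31, Omega), (4, law, 7, Sam, 31, 7, Atlas), (4, law, 7, Sam, 5, 12, Vega), (4, law, 7, Sam, 5, 14, Gamma), (4, law, 7, Sam, 5, 15, Zephyr), (4, law, 7, Sam, 5, 31, Omega), (4, law, 7, Sam, 5, 7, Atlas), (4, law, 7, Sam, 6, 12, Vega), (4, law, 7, Sam, 6, 14, Gamma), (4, law, 7, Sam, 6, 15, Zephyr), (4, law, 7, Sam, 6, 31, Omega), (4, law, 7, Sam, 6, 7, Atlas), (8, p2, 7, Gus, 21, 12, Vega), (8, p2, 7, Gus, 21, 14, Gamma), (8, p2, 7, Gus, 21, 15, Zephyr), (8, p2, 7, Gus, 21, 31, Omega), (8, p2, 7, Gus, 21, 7, Atlas), (8, p2, 7, Gus, 31, 12, Vega), (8, p2, 7, Gus, 31, 14, Gamma), (8, p2, 7, Gus, 31, 15, Zephyr), (8, p2, 7, Gus, 31, 31, Omega), (8, p2, 7, Gus, 31, 7, Atlas), (8, p2, 7, Gus, 5, 12, Vega), (8, p2, 7, Gus, 5, 14, Gamma), (8, p2, 7, Gus, 5, 15, Zephyr), (8, p2, 7, Gus, 5, 31, Omega), (8, p2, 7, Gus, 5, 7, Atlas), (8, p2, 7, Gus, 6, 12, Vega), (8, p2, 7, Gus, 6, 14, Gamma), (8, p2, 7, Gus, 6, 15, Zephyr), (8, p2, 7, Gus, 6, 31, Omega), (8, p2, 7, Gus, 6, 7, Atlas)}
Projecting to sname, sid (64 duplicate(s) eliminated): {(Gus, 21), (Gus, 31), (Gus, 5), (Gus, 6), (Mo, 21), (Mo, 31), (Mo, 5), (Mo, 6), (Quin, 21), (Quin, 31), (Quin, 5), (Quin, 6), (Sam, 21), (Sam, 31), (Sam, 5), (Sam, 6)}
Filtering on sname = Mo leaves {(Mo, 21), (Mo, 31), (Mo, 5), (Mo, 6)}.

{(Mo, 21), (Mo, 31), (Mo, 5), (Mo, 6)}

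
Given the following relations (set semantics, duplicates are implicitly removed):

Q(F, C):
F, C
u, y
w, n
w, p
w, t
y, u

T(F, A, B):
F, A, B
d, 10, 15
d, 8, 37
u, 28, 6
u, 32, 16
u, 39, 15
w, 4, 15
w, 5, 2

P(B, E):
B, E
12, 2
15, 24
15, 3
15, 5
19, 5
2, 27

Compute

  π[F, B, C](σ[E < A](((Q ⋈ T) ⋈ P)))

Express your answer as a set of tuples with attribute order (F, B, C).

{(u, 15, y), (w, 15, n), (w, 15, p), (w, 15, t)}

Joining Q and T on F yields {(u, y, 28, 6), (u, y, 32, 16), (u, y, 39, 15), (w, n, 4, 15), (w, n, 5, 2), (w, p, 4, 15), (w, p, 5, 2), (w, t, 4, 15), (w, t, 5, 2)}.
Joining (Q ⋈ T) and P on B yields {(u, y, 39, 15, 24), (u, y, 39, 15, 3), (u, y, 39, 15, 5), (w, n, 4, 15, 24), (w, n, 4, 15, 3), (w, n, 4, 15, 5), (w, n, 5, 2, 27), (w, p, 4, 15, 24), (w, p, 4, 15, 3), (w, p, 4, 15, 5), (w, p, 5, 2, 27), (w, t, 4, 15, 24), (w, t, 4, 15, 3), (w, t, 4, 15, 5), (w, t, 5, 2, 27)}.
Filtering on E < A leaves {(u, y, 39, 15, 24), (u, y, 39, 15, 3), (u, y, 39, 15, 5), (w, n, 4, 15, 3), (w, p, 4, 15, 3), (w, t, 4, 15, 3)}.
π_{F, B, C} gives {(u, 15, y), (w, 15, n), (w, 15, p), (w, 15, t)} (2 duplicate(s) eliminated).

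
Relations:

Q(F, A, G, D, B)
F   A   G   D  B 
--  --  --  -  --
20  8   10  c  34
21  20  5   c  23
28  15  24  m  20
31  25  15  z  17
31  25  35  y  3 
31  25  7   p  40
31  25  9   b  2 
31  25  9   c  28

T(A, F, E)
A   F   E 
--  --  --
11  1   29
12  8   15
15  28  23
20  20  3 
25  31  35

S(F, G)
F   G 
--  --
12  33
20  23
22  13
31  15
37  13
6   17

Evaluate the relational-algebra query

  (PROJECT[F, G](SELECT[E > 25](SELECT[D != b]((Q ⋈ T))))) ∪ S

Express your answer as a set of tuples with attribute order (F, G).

{(12, 33), (20, 23), (22, 13), (31, 15), (31, 35), (31, 7), (31, 9), (37, 13), (6, 17)}

Natural join on F, A: {(28, 15, 24, m, 20, 23), (31, 25, 15, z, 17, 35), (31, 25, 35, y, 3, 35), (31, 25, 7, p, 40, 35), (31, 25, 9, b, 2, 35), (31, 25, 9, c, 28, 35)}
Selection D != b: {(28, 15, 24, m, 20, 23), (31, 25, 15, z, 17, 35), (31, 25, 35, y, 3, 35), (31, 25, 7, p, 40, 35), (31, 25, 9, c, 28, 35)}
Selection E > 25: {(31, 25, 15, z, 17, 35), (31, 25, 35, y, 3, 35), (31, 25, 7, p, 40, 35), (31, 25, 9, c, 28, 35)}
π[F, G]: project onto (F, G) → {(31, 15), (31, 35), (31, 7), (31, 9)}
Taking the union: {(12, 33), (20, 23), (22, 13), (31, 15), (31, 35), (31, 7), (31, 9), (37, 13), (6, 17)}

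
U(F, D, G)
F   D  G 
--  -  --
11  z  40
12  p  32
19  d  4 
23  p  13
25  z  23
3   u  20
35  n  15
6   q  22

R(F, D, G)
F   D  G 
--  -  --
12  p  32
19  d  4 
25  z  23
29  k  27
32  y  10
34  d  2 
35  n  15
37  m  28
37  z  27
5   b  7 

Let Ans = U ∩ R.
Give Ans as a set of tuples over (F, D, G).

{(12, p, 32), (19, d, 4), (25, z, 23), (35, n, 15)}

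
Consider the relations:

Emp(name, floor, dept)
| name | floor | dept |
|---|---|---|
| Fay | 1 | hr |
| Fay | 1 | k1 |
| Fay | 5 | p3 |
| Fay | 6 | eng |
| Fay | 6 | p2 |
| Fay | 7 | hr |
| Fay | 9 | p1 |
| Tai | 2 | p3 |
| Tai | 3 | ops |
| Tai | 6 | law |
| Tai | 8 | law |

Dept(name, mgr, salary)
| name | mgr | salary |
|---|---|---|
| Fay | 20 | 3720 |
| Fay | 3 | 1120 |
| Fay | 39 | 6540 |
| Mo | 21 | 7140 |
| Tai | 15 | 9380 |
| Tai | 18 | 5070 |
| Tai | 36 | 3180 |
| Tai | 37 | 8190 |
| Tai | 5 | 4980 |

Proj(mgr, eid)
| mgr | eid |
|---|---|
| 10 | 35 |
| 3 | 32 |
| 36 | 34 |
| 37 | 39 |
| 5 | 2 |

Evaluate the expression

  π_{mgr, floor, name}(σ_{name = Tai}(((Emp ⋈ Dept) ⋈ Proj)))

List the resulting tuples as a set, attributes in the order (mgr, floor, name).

{(36, 2, Tai), (36, 3, Tai), (36, 6, Tai), (36, 8, Tai), (37, 2, Tai), (37, 3, Tai), (37, 6, Tai), (37, 8, Tai), (5, 2, Tai), (5, 3, Tai), (5, 6, Tai), (5, 8, Tai)}

Joining Emp and Dept on name yields {(Fay, 1, hr, 20, 3720), (Fay, 1, hr, 3, 1120), (Fay, 1, hr, 39, 6540), (Fay, 1, k1, 20, 3720), (Fay, 1, k1, 3, 1120), (Fay, 1, k1, 39, 6540), (Fay, 5, p3, 20, 3720), (Fay, 5, p3, 3, 1120), (Fay, 5, p3, 39, 6540), (Fay, 6, eng, 20, 3720), (Fay, 6, eng, 3, 1120), (Fay, 6, eng, 39, 6540), (Fay, 6, p2, 20, 3720), (Fay, 6, p2, 3, 1120), (Fay, 6, p2, 39, 6540), (Fay, 7, hr, 20, 3720), (Fay, 7, hr, 3, 1120), (Fay, 7, hr, 39, 6540), (Fay, 9, p1, 20, 3720), (Fay, 9, p1, 3, 1120), (Fay, 9, p1, 39, 6540), (Tai, 2, p3, 15, 9380), (Tai, 2, p3, 18, 5070), (Tai, 2, p3, 36, 3180), (Tai, 2, p3, 37, 8190), (Tai, 2, p3, 5, 4980), (Tai, 3, ops, 15, 9380), (Tai, 3, ops, 18, 5070), (Tai, 3, ops, 36, 3180), (Tai, 3, ops, 37, 8190), (Tai, 3, ops, 5, 4980), (Tai, 6, law, 15, 9380), (Tai, 6, law, 18, 5070), (Tai, 6, law, 36, 3180), (Tai, 6, law, 37, 8190), (Tai, 6, law, 5, 4980), (Tai, 8, law, 15, 9380), (Tai, 8, law, 18, 5070), (Tai, 8, law, 36, 3180), (Tai, 8, law, 37, 8190), (Tai, 8, law, 5, 4980)}.
Joining (Emp ⋈ Dept) and Proj on mgr yields {(Fay, 1, hr, 3, 1120, 32), (Fay, 1, k1, 3, 1120, 32), (Fay, 5, p3, 3, 1120, 32), (Fay, 6, eng, 3, 1120, 32), (Fay, 6, p2, 3, 1120, 32), (Fay, 7, hr, 3, 1120, 32), (Fay, 9, p1, 3, 1120, 32), (Tai, 2, p3, 36, 3180, 34), (Tai, 2, p3, 37, 8190, 39), (Tai, 2, p3, 5, 4980, 2), (Tai, 3, ops, 36, 3180, 34), (Tai, 3, ops, 37, 8190, 39), (Tai, 3, ops, 5, 4980, 2), (Tai, 6, law, 36, 3180, 34), (Tai, 6, law, 37, 8190, 39), (Tai, 6, law, 5, 4980, 2), (Tai, 8, law, 36, 3180, 34), (Tai, 8, law, 37, 8190, 39), (Tai, 8, law, 5, 4980, 2)}.
Selection name = Tai: {(Tai, 2, p3, 36, 3180, 34), (Tai, 2, p3, 37, 8190, 39), (Tai, 2, p3, 5, 4980, 2), (Tai, 3, ops, 36, 3180, 34), (Tai, 3, ops, 37, 8190, 39), (Tai, 3, ops, 5, 4980, 2), (Tai, 6, law, 36, 3180, 34), (Tai, 6, law, 37, 8190, 39), (Tai, 6, law, 5, 4980, 2), (Tai, 8, law, 36, 3180, 34), (Tai, 8, law, 37, 8190, 39), (Tai, 8, law, 5, 4980, 2)}
Keep only column(s) mgr, floor, name: {(36, 2, Tai), (36, 3, Tai), (36, 6, Tai), (36, 8, Tai), (37, 2, Tai), (37, 3, Tai), (37, 6, Tai), (37, 8, Tai), (5, 2, Tai), (5, 3, Tai), (5, 6, Tai), (5, 8, Tai)}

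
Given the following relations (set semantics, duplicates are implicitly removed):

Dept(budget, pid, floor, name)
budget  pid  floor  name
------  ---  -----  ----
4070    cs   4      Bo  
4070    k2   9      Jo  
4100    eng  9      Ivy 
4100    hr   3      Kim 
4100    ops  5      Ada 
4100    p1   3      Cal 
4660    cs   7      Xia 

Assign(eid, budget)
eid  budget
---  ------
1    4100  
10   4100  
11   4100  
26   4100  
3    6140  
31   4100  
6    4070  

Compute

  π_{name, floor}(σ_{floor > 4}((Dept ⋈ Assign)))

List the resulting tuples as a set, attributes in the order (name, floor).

{(Ada, 5), (Ivy, 9), (Jo, 9)}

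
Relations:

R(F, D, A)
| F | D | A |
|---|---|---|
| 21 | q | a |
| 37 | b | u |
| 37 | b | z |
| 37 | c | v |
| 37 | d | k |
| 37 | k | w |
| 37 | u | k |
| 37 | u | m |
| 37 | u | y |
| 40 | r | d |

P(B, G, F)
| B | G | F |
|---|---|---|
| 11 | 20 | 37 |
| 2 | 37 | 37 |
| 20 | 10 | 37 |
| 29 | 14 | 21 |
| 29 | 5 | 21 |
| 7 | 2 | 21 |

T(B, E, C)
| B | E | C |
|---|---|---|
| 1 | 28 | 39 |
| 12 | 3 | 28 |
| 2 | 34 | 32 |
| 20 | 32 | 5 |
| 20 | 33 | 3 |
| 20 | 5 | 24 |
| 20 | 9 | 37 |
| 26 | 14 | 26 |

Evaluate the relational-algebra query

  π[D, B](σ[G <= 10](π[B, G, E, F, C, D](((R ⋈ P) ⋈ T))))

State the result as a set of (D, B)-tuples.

{(b, 20), (c, 20), (d, 20), (k, 20), (u, 20)}

Joining R and P on F yields {(21, q, a, 29, 14), (21, q, a, 29, 5), (21, q, a, 7, 2), (37, b, u, 11, 20), (37, b, u, 2, 37), (37, b, u, 20, 10), (37, b, z, 11, 20), (37, b, z, 2, 37), (37, b, z, 20, 10), (37, c, v, 11, 20), (37, c, v, 2, 37), (37, c, v, 20, 10), (37, d, k, 11, 20), (37, d, k, 2, 37), (37, d, k, 20, 10), (37, k, w, 11, 20), (37, k, w, 2, 37), (37, k, w, 20, 10), (37, u, k, 11, 20), (37, u, k, 2, 37), (37, u, k, 20, 10), (37, u, m, 11, 20), (37, u, m, 2, 37), (37, u, m, 20, 10), (37, u, y, 11, 20), (37, u, y, 2, 37), (37, u, y, 20, 10)}.
Joining (R ⋈ P) and T on B yields {(37, b, u, 2, 37, 34, 32), (37, b, u, 20, 10, 32, 5), (37, b, u, 20, 10, 33, 3), (37, b, u, 20, 10, 5, 24), (37, b, u, 20, 10, 9, 37), (37, b, z, 2, 37, 34, 32), (37, b, z, 20, 10, 32, 5), (37, b, z, 20, 10, 33, 3), (37, b, z, 20, 10, 5, 24), (37, b, z, 20, 10, 9, 37), (37, c, v, 2, 37, 34, 32), (37, c, v, 20, 10, 32, 5), (37, c, v, 20, 10, 33, 3), (37, c, v, 20, 10, 5, 24), (37, c, v, 20, 10, 9, 37), (37, d, k, 2, 37, 34, 32), (37, d, k, 20, 10, 32, 5), (37, d, k, 20, 10, 33, 3), (37, d, k, 20, 10, 5, 24), (37, d, k, 20, 10, 9, 37), (37, k, w, 2, 37, 34, 32), (37, k, w, 20, 10, 32, 5), (37, k, w, 20, 10, 33, 3), (37, k, w, 20, 10, 5, 24), (37, k, w, 20, 10, 9, 37), (37, u, k, 2, 37, 34, 32), (37, u, k, 20, 10, 32, 5), (37, u, k, 20, 10, 33, 3), (37, u, k, 20, 10, 5, 24), (37, u, k, 20, 10, 9, 37), (37, u, m, 2, 37, 34, 32), (37, u, m, 20, 10, 32, 5), (37, u, m, 20, 10, 33, 3), (37, u, m, 20, 10, 5, 24), (37, u, m, 20, 10, 9, 37), (37, u, y, 2, 37, 34, 32), (37, u, y, 20, 10, 32, 5), (37, u, y, 20, 10, 33, 3), (37, u, y, 20, 10, 5, 24), (37, u, y, 20, 10, 9, 37)}.
π[B, G, E, F, C, D]: project onto (B, G, E, F, C, D) (15 duplicate(s) eliminated) → {(2, 37, 34, 37, 32, b), (2, 37, 34, 37, 32, c), (2, 37, 34, 37, 32, d), (2, 37, 34, 37, 32, k), (2, 37, 34, 37, 32, u), (20, 10, 32, 37, 5, b), (20, 10, 32, 37, 5, c), (20, 10, 32, 37, 5, d), (20, 10, 32, 37, 5, k), (20, 10, 32, 37, 5, u), (20, 10, 33, 37, 3, b), (20, 10, 33, 37, 3, c), (20, 10, 33, 37, 3, d), (20, 10, 33, 37, 3, k), (20, 10, 33, 37, 3, u), (20, 10, 5, 37, 24, b), (20, 10, 5, 37, 24, c), (20, 10, 5, 37, 24, d), (20, 10, 5, 37, 24, k), (20, 10, 5, 37, 24, u), (20, 10, 9, 37, 37, b), (20, 10, 9, 37, 37, c), (20, 10, 9, 37, 37, d), (20, 10, 9, 37, 37, k), (20, 10, 9, 37, 37, u)}
Apply σ_{G <= 10}; surviving tuples: {(20, 10, 32, 37, 5, b), (20, 10, 32, 37, 5, c), (20, 10, 32, 37, 5, d), (20, 10, 32, 37, 5, k), (20, 10, 32, 37, 5, u), (20, 10, 33, 37, 3, b), (20, 10, 33, 37, 3, c), (20, 10, 33, 37, 3, d), (20, 10, 33, 37, 3, k), (20, 10, 33, 37, 3, u), (20, 10, 5, 37, 24, b), (20, 10, 5, 37, 24, c), (20, 10, 5, 37, 24, d), (20, 10, 5, 37, 24, k), (20, 10, 5, 37, 24, u), (20, 10, 9, 37, 37, b), (20, 10, 9, 37, 37, c), (20, 10, 9, 37, 37, d), (20, 10, 9, 37, 37, k), (20, 10, 9, 37, 37, u)}
π[D, B]: project onto (D, B) (15 duplicate(s) eliminated) → {(b, 20), (c, 20), (d, 20), (k, 20), (u, 20)}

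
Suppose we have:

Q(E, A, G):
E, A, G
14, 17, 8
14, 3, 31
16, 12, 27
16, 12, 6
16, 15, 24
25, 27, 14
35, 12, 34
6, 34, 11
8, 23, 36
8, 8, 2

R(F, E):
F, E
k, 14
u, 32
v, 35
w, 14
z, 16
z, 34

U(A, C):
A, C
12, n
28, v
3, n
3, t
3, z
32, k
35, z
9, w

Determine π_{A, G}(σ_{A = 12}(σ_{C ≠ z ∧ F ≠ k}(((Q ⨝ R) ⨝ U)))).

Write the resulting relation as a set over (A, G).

{(12, 27), (12, 34), (12, 6)}

Q ⋈ R (natural join on E): {(14, 17, 8, k), (14, 17, 8, w), (14, 3, 31, k), (14, 3, 31, w), (16, 12, 27, z), (16, 12, 6, z), (16, 15, 24, z), (35, 12, 34, v)}
(Q ⨝ R) ⋈ U (natural join on A): {(14, 3, 31, k, n), (14, 3, 31, k, t), (14, 3, 31, k, z), (14, 3, 31, w, n), (14, 3, 31, w, t), (14, 3, 31, w, z), (16, 12, 27, z, n), (16, 12, 6, z, n), (35, 12, 34, v, n)}
σ[C ≠ z ∧ F ≠ k]: keep tuples satisfying C ≠ z ∧ F ≠ k → {(14, 3, 31, w, n), (14, 3, 31, w, t), (16, 12, 27, z, n), (16, 12, 6, z, n), (35, 12, 34, v, n)}
σ[A = 12]: keep tuples satisfying A = 12 → {(16, 12, 27, z, n), (16, 12, 6, z, n), (35, 12, 34, v, n)}
π[A, G]: project onto (A, G) → {(12, 27), (12, 34), (12, 6)}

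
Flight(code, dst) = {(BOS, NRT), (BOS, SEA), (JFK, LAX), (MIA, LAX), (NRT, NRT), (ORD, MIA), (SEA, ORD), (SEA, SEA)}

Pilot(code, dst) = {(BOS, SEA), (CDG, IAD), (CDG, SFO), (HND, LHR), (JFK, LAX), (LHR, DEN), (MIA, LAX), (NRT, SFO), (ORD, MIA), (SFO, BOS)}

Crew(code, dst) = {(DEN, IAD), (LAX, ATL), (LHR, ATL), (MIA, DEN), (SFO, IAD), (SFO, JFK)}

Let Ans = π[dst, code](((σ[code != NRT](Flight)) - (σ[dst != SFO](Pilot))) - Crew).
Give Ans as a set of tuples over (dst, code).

{(NRT, BOS), (ORD, SEA), (SEA, SEA)}

Filtering on code != NRT leaves {(BOS, NRT), (BOS, SEA), (JFK, LAX), (MIA, LAX), (ORD, MIA), (SEA, ORD), (SEA, SEA)}.
Filtering on dst != SFO leaves {(BOS, SEA), (CDG, IAD), (HND, LHR), (JFK, LAX), (LHR, DEN), (MIA, LAX), (ORD, MIA), (SFO, BOS)}.
Difference: {(BOS, NRT), (BOS, SEA), (JFK, LAX), (MIA, LAX), (ORD, MIA), (SEA, ORD), (SEA, SEA)} with {(BOS, SEA), (CDG, IAD), (HND, LHR), (JFK, LAX), (LHR, DEN), (MIA, LAX), (ORD, MIA), (SFO, BOS)} → {(BOS, NRT), (SEA, ORD), (SEA, SEA)}
Difference: {(BOS, NRT), (SEA, ORD), (SEA, SEA)} with {(DEN, IAD), (LAX, ATL), (LHR, ATL), (MIA, DEN), (SFO, IAD), (SFO, JFK)} → {(BOS, NRT), (SEA, ORD), (SEA, SEA)}
Keep only column(s) dst, code: {(NRT, BOS), (ORD, SEA), (SEA, SEA)}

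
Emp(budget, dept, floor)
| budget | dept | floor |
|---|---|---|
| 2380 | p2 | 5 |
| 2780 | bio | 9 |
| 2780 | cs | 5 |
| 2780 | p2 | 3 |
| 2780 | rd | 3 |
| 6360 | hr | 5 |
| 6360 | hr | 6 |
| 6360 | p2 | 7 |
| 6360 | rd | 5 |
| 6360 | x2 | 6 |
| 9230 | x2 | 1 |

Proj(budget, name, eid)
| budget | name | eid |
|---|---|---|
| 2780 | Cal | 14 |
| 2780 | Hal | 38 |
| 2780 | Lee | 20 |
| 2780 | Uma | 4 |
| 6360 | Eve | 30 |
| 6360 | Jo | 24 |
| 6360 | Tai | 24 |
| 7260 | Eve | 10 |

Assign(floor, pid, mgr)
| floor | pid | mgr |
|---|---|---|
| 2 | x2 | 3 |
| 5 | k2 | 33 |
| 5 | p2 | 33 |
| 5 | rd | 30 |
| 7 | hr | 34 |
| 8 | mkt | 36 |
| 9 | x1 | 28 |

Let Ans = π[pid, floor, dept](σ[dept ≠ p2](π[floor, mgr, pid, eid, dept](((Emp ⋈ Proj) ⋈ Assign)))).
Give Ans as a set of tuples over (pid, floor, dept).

Joining Emp and Proj on budget yields {(2780, bio, 9, Cal, 14), (2780, bio, 9, Hal, 38), (2780, bio, 9, Lee, 20), (2780, bio, 9, Uma, 4), (2780, cs, 5, Cal, 14), (2780, cs, 5, Hal, 38), (2780, cs, 5, Lee, 20), (2780, cs, 5, Uma, 4), (2780, p2, 3, Cal, 14), (2780, p2, 3, Hal, 38), (2780, p2, 3, Lee, 20), (2780, p2, 3, Uma, 4), (2780, rd, 3, Cal, 14), (2780, rd, 3, Hal, 38), (2780, rd, 3, Lee, 20), (2780, rd, 3, Uma, 4), (6360, hr, 5, Eve, 30), (6360, hr, 5, Jo, 24), (6360, hr, 5, Tai, 24), (6360, hr, 6, Eve, 30), (6360, hr, 6, Jo, 24), (6360, hr, 6, Tai, 24), (6360, p2, 7, Eve, 30), (6360, p2, 7, Jo, 24), (6360, p2, 7, Tai, 24), (6360, rd, 5, Eve, 30), (6360, rd, 5, Jo, 24), (6360, rd, 5, Tai, 24), (6360, x2, 6, Eve, 30), (6360, x2, 6, Jo, 24), (6360, x2, 6, Tai, 24)}.
Joining (Emp ⋈ Proj) and Assign on floor yields {(2780, bio, 9, Cal, 14, x1, 28), (2780, bio, 9, Hal, 38, x1, 28), (2780, bio, 9, Lee, 20, x1, 28), (2780, bio, 9, Uma, 4, x1, 28), (2780, cs, 5, Cal, 14, k2, 33), (2780, cs, 5, Cal, 14, p2, 33), (2780, cs, 5, Cal, 14, rd, 30), (2780, cs, 5, Hal, 38, k2, 33), (2780, cs, 5, Hal, 38, p2, 33), (2780, cs, 5, Hal, 38, rd, 30), (2780, cs, 5, Lee, 20, k2, 33), (2780, cs, 5, Lee, 20, p2, 33), (2780, cs, 5, Lee, 20, rd, 30), (2780, cs, 5, Uma, 4, k2, 33), (2780, cs, 5, Uma, 4, p2, 33), (2780, cs, 5, Uma, 4, rd, 30), (6360, hr, 5, Eve, 30, k2, 33), (6360, hr, 5, Eve, 30, p2, 33), (6360, hr, 5, Eve, 30, rd, 30), (6360, hr, 5, Jo, 24, k2, 33), (6360, hr, 5, Jo, 24, p2, 33), (6360, hr, 5, Jo, 24, rd, 30), (6360, hr, 5, Tai, 24, k2, 33), (6360, hr, 5, Tai, 24, p2, 33), (6360, hr, 5, Tai, 24, rd, 30), (6360, p2, 7, Eve, 30, hr, 34), (6360, p2, 7, Jo, 24, hr, 34), (6360, p2, 7, Tai, 24, hr, 34), (6360, rd, 5, Eve, 30, k2, 33), (6360, rd, 5, Eve, 30, p2, 33), (6360, rd, 5, Eve, 30, rd, 30), (6360, rd, 5, Jo, 24, k2, 33), (6360, rd, 5, Jo, 24, p2, 33), (6360, rd, 5, Jo, 24, rd, 30), (6360, rd, 5, Tai, 24, k2, 33), (6360, rd, 5, Tai, 24, p2, 33), (6360, rd, 5, Tai, 24, rd, 30)}.
Projecting to floor, mgr, pid, eid, dept (7 duplicate(s) eliminated): {(5, 30, rd, 14, cs), (5, 30, rd, 20, cs), (5, 30, rd, 24, hr), (5, 30, rd, 24, rd), (5, 30, rd, 30, hr), (5, 30, rd, 30, rd), (5, 30, rd, 38, cs), (5, 30, rd, 4, cs), (5, 33, k2, 14, cs), (5, 33, k2, 20, cs), (5, 33, k2, 24, hr), (5, 33, k2, 24, rd), (5, 33, k2, 30, hr), (5, 33, k2, 30, rd), (5, 33, k2, 38, cs), (5, 33, k2, 4, cs), (5, 33, p2, 14, cs), (5, 33, p2, 20, cs), (5, 33, p2, 24, hr), (5, 33, p2, 24, rd), (5, 33, p2, 30, hr), (5, 33, p2, 30, rd), (5, 33, p2, 38, cs), (5, 33, p2, 4, cs), (7, 34, hr, 24, p2), (7, 34, hr, 30, p2), (9, 28, x1, 14, bio), (9, 28, x1, 20, bio), (9, 28, x1, 38, bio), (9, 28, x1, 4, bio)}
Selection dept ≠ p2: {(5, 30, rd, 14, cs), (5, 30, rd, 20, cs), (5, 30, rd, 24, hr), (5, 30, rd, 24, rd), (5, 30, rd, 30, hr), (5, 30, rd, 30, rd), (5, 30, rd, 38, cs), (5, 30, rd, 4, cs), (5, 33, k2, 14, cs), (5, 33, k2, 20, cs), (5, 33, k2, 24, hr), (5, 33, k2, 24, rd), (5, 33, k2, 30, hr), (5, 33, k2, 30, rd), (5, 33, k2, 38, cs), (5, 33, k2, 4, cs), (5, 33, p2, 14, cs), (5, 33, p2, 20, cs), (5, 33, p2, 24, hr), (5, 33, p2, 24, rd), (5, 33, p2, 30, hr), (5, 33, p2, 30, rd), (5, 33, p2, 38, cs), (5, 33, p2, 4, cs), (9, 28, x1, 14, bio), (9, 28, x1, 20, bio), (9, 28, x1, 38, bio), (9, 28, x1, 4, bio)}
Projecting to pid, floor, dept (18 duplicate(s) eliminated): {(k2, 5, cs), (k2, 5, hr), (k2, 5, rd), (p2, 5, cs), (p2, 5, hr), (p2, 5, rd), (rd, 5, cs), (rd, 5, hr), (rd, 5, rd), (x1, 9, bio)}

{(k2, 5, cs), (k2, 5, hr), (k2, 5, rd), (p2, 5, cs), (p2, 5, hr), (p2, 5, rd), (rd, 5, cs), (rd, 5, hr), (rd, 5, rd), (x1, 9, bio)}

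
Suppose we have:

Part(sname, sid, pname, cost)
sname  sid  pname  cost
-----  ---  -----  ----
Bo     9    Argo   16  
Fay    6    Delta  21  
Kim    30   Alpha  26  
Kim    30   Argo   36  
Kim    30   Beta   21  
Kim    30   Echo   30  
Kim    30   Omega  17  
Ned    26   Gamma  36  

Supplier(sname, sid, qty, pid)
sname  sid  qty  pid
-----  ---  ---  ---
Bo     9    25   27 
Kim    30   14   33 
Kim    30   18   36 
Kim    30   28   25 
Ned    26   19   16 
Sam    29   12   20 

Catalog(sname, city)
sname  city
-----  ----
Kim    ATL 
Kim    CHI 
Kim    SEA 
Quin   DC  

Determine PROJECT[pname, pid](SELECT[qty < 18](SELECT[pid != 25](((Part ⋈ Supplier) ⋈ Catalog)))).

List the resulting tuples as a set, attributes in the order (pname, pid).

{(Alpha, 33), (Argo, 33), (Beta, 33), (Echo, 33), (Omega, 33)}

Natural join on sname, sid: {(Bo, 9, Argo, 16, 25, 27), (Kim, 30, Alpha, 26, 14, 33), (Kim, 30, Alpha, 26, 18, 36), (Kim, 30, Alpha, 26, 28, 25), (Kim, 30, Argo, 36, 14, 33), (Kim, 30, Argo, 36, 18, 36), (Kim, 30, Argo, 36, 28, 25), (Kim, 30, Beta, 21, 14, 33), (Kim, 30, Beta, 21, 18, 36), (Kim, 30, Beta, 21, 28, 25), (Kim, 30, Echo, 30, 14, 33), (Kim, 30, Echo, 30, 18, 36), (Kim, 30, Echo, 30, 28, 25), (Kim, 30, Omega, 17, 14, 33), (Kim, 30, Omega, 17, 18, 36), (Kim, 30, Omega, 17, 28, 25), (Ned, 26, Gamma, 36, 19, 16)}
Natural join on sname: {(Kim, 30, Alpha, 26, 14, 33, ATL), (Kim, 30, Alpha, 26, 14, 33, CHI), (Kim, 30, Alpha, 26, 14, 33, SEA), (Kim, 30, Alpha, 26, 18, 36, ATL), (Kim, 30, Alpha, 26, 18, 36, CHI), (Kim, 30, Alpha, 26, 18, 36, SEA), (Kim, 30, Alpha, 26, 28, 25, ATL), (Kim, 30, Alpha, 26, 28, 25, CHI), (Kim, 30, Alpha, 26, 28, 25, SEA), (Kim, 30, Argo, 36, 14, 33, ATL), (Kim, 30, Argo, 36, 14, 33, CHI), (Kim, 30, Argo, 36, 14, 33, SEA), (Kim, 30, Argo, 36, 18, 36, ATL), (Kim, 30, Argo, 36, 18, 36, CHI), (Kim, 30, Argo, 36, 18, 36, SEA), (Kim, 30, Argo, 36, 28, 25, ATL), (Kim, 30, Argo, 36, 28, 25, CHI), (Kim, 30, Argo, 36, 28, 25, SEA), (Kim, 30, Beta, 21, 14, 33, ATL), (Kim, 30, Beta, 21, 14, 33, CHI), (Kim, 30, Beta, 21, 14, 33, SEA), (Kim, 30, Beta, 21, 18, 36, ATL), (Kim, 30, Beta, 21, 18, 36, CHI), (Kim, 30, Beta, 21, 18, 36, SEA), (Kim, 30, Beta, 21, 28, 25, ATL), (Kim, 30, Beta, 21, 28, 25, CHI), (Kim, 30, Beta, 21, 28, 25, SEA), (Kim, 30, Echo, 30, 14, 33, ATL), (Kim, 30, Echo, 30, 14, 33, CHI), (Kim, 30, Echo, 30, 14, 33, SEA), (Kim, 30, Echo, 30, 18, 36, ATL), (Kim, 30, Echo, 30, 18, 36, CHI), (Kim, 30, Echo, 30, 18, 36, SEA), (Kim, 30, Echo, 30, 28, 25, ATL), (Kim, 30, Echo, 30, 28, 25, CHI), (Kim, 30, Echo, 30, 28, 25, SEA), (Kim, 30, Omega, 17, 14, 33, ATL), (Kim, 30, Omega, 17, 14, 33, CHI), (Kim, 30, Omega, 17, 14, 33, SEA), (Kim, 30, Omega, 17, 18, 36, ATL), (Kim, 30, Omega, 17, 18, 36, CHI), (Kim, 30, Omega, 17, 18, 36, SEA), (Kim, 30, Omega, 17, 28, 25, ATL), (Kim, 30, Omega, 17, 28, 25, CHI), (Kim, 30, Omega, 17, 28, 25, SEA)}
Apply σ_{pid != 25}; surviving tuples: {(Kim, 30, Alpha, 26, 14, 33, ATL), (Kim, 30, Alpha, 26, 14, 33, CHI), (Kim, 30, Alpha, 26, 14, 33, SEA), (Kim, 30, Alpha, 26, 18, 36, ATL), (Kim, 30, Alpha, 26, 18, 36, CHI), (Kim, 30, Alpha, 26, 18, 36, SEA), (Kim, 30, Argo, 36, 14, 33, ATL), (Kim, 30, Argo, 36, 14, 33, CHI), (Kim, 30, Argo, 36, 14, 33, SEA), (Kim, 30, Argo, 36, 18, 36, ATL), (Kim, 30, Argo, 36, 18, 36, CHI), (Kim, 30, Argo, 36, 18, 36, SEA), (Kim, 30, Beta, 21, 14, 33, ATL), (Kim, 30, Beta, 21, 14, 33, CHI), (Kim, 30, Beta, 21, 14, 33, SEA), (Kim, 30, Beta, 21, 18, 36, ATL), (Kim, 30, Beta, 21, 18, 36, CHI), (Kim, 30, Beta, 21, 18, 36, SEA), (Kim, 30, Echo, 30, 14, 33, ATL), (Kim, 30, Echo, 30, 14, 33, CHI), (Kim, 30, Echo, 30, 14, 33, SEA), (Kim, 30, Echo, 30, 18, 36, ATL), (Kim, 30, Echo, 30, 18, 36, CHI), (Kim, 30, Echo, 30, 18, 36, SEA), (Kim, 30, Omega, 17, 14, 33, ATL), (Kim, 30, Omega, 17, 14, 33, CHI), (Kim, 30, Omega, 17, 14, 33, SEA), (Kim, 30, Omega, 17, 18, 36, ATL), (Kim, 30, Omega, 17, 18, 36, CHI), (Kim, 30, Omega, 17, 18, 36, SEA)}
Apply σ_{qty < 18}; surviving tuples: {(Kim, 30, Alpha, 26, 14, 33, ATL), (Kim, 30, Alpha, 26, 14, 33, CHI), (Kim, 30, Alpha, 26, 14, 33, SEA), (Kim, 30, Argo, 36, 14, 33, ATL), (Kim, 30, Argo, 36, 14, 33, CHI), (Kim, 30, Argo, 36, 14, 33, SEA), (Kim, 30, Beta, 21, 14, 33, ATL), (Kim, 30, Beta, 21, 14, 33, CHI), (Kim, 30, Beta, 21, 14, 33, SEA), (Kim, 30, Echo, 30, 14, 33, ATL), (Kim, 30, Echo, 30, 14, 33, CHI), (Kim, 30, Echo, 30, 14, 33, SEA), (Kim, 30, Omega, 17, 14, 33, ATL), (Kim, 30, Omega, 17, 14, 33, CHI), (Kim, 30, Omega, 17, 14, 33, SEA)}
Projecting to pname, pid (10 duplicate(s) eliminated): {(Alpha, 33), (Argo, 33), (Beta, 33), (Echo, 33), (Omega, 33)}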